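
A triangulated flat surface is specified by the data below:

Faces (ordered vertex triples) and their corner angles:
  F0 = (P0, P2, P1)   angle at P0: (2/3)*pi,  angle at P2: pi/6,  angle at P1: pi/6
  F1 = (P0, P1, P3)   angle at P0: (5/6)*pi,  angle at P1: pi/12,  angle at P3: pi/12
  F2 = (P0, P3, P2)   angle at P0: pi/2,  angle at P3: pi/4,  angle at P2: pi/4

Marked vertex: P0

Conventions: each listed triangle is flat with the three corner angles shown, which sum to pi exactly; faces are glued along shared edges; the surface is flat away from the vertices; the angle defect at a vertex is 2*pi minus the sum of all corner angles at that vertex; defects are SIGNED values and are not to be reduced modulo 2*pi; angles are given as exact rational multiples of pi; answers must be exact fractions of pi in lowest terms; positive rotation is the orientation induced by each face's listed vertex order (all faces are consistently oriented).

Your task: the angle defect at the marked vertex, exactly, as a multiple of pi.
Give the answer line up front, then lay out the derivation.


Answer: defect(P0) = 0

Sum of corner angles at P0: 2*pi
defect = 2*pi - 2*pi


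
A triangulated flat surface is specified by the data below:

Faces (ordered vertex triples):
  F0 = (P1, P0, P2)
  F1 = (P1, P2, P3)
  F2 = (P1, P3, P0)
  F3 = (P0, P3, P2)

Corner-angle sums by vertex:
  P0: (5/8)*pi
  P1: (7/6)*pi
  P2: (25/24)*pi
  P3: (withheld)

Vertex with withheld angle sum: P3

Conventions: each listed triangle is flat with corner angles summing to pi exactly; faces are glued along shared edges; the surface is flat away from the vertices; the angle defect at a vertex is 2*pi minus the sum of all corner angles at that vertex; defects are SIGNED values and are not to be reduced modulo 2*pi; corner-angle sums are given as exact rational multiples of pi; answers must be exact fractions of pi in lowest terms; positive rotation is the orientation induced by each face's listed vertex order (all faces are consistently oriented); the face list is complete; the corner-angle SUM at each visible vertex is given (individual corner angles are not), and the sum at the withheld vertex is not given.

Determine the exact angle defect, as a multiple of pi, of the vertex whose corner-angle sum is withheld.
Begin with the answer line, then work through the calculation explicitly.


Answer: defect(P3) = (5/6)*pi

V = 4, E = 6, F = 4; chi = V - E + F = 2
Gauss-Bonnet: total defect = 2*pi*chi = 4*pi; visible defects sum to (19/6)*pi


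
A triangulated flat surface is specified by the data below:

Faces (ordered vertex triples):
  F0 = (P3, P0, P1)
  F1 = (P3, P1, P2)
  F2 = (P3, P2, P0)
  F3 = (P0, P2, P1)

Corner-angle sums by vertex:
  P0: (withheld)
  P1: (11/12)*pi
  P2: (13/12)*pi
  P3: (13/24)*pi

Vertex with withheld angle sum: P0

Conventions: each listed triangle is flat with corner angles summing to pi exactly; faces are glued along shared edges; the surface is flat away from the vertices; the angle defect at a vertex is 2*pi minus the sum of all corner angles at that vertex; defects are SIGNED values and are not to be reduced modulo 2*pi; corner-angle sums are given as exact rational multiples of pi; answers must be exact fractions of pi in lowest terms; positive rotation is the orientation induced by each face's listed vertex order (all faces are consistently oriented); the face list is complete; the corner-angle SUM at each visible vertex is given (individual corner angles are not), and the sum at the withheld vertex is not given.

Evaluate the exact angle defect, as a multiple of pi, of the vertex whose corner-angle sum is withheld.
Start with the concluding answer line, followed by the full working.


Answer: defect(P0) = (13/24)*pi

V = 4, E = 6, F = 4; chi = V - E + F = 2
Gauss-Bonnet: total defect = 2*pi*chi = 4*pi; visible defects sum to (83/24)*pi


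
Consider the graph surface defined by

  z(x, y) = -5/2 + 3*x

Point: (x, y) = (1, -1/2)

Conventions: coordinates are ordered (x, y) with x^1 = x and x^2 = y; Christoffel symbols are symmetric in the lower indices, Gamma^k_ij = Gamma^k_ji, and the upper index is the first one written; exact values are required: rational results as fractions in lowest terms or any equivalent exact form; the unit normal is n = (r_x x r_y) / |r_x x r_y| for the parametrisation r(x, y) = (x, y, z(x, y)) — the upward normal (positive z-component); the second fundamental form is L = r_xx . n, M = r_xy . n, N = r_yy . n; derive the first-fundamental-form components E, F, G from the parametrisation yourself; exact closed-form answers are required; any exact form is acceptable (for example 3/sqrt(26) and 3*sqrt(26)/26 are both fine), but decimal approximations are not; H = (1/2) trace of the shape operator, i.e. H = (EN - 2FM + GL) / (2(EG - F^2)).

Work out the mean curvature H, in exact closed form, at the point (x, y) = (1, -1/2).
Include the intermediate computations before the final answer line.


z_x = 3, z_y = 0, z_xx = 0, z_xy = 0, z_yy = 0
E = 10, F = 0, G = 1; answer radicand W^2 = 10
unnormalised second-form numerators: l = 0, m = 0, n = 0; L = l/sqrt(10), and similarly M = m/sqrt(W^2), N = n/sqrt(W^2)
H = (E*n - 2*F*m + G*l) / (2*(EG - F^2)*sqrt(W^2)); E*n - 2*F*m + G*l = 0, EG - F^2 = 10, so H = (0)/sqrt(10)

Answer: H = 0


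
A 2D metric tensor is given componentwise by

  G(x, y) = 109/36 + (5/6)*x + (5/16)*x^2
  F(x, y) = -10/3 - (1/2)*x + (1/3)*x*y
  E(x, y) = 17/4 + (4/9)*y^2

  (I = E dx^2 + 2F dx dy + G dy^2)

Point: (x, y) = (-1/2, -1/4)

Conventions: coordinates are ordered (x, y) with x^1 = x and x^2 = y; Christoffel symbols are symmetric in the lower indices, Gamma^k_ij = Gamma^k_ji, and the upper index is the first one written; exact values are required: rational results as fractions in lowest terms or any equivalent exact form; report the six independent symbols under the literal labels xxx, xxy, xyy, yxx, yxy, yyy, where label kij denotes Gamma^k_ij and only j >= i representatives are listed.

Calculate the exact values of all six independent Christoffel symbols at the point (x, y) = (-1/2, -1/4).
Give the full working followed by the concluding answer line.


E = 77/18, F = -73/24, G = 1549/576 at the point
E_x = 0, E_y = -2/9, F_x = -7/12, F_y = -1/6, G_x = 25/48, G_y = 0
EG - F^2 = 23351/10368;  g^inv = (10368/23351) * [[1549/576, 73/24], [73/24, 77/18]]
first-kind symbols [ij,l] = (1/2)(d_i g_jl + d_j g_il - d_l g_ij): [xx,x] = E_x/2 = 0, [xx,y] = F_x - E_y/2 = -17/36, [xy,x] = E_y/2 = -1/9, [xy,y] = G_x/2 = 25/96, [yy,x] = F_y - G_x/2 = -41/96, [yy,y] = G_y/2 = 0
Gamma^x_ij = (G*[ij,x] - F*[ij,y])/(EG - F^2), Gamma^y_ij = (E*[ij,y] - F*[ij,x])/(EG - F^2)

Answer: Gamma_xxx = -14892/23351, Gamma_xxy = 10229/46702, Gamma_xyy = -190527/373616, Gamma_yxx = -20944/23351, Gamma_yxy = 8046/23351, Gamma_yyy = -26937/46702


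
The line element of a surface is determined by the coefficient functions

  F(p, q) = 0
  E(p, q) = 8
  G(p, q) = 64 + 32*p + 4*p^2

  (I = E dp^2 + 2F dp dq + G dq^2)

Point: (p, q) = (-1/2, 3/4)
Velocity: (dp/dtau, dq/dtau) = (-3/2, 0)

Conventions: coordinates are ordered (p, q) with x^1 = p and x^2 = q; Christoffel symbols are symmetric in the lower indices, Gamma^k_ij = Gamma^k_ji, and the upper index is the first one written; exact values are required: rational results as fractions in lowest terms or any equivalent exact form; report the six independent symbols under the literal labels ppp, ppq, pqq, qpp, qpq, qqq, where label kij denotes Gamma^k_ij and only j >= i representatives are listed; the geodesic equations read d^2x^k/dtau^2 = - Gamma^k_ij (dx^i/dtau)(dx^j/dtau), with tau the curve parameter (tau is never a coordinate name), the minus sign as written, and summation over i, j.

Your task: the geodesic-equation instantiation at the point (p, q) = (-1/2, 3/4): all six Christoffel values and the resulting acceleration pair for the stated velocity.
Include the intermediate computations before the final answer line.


E = 8, F = 0, G = 49 at the point
E_p = 0, E_q = 0, F_p = 0, F_q = 0, G_p = 28, G_q = 0
EG - F^2 = 392;  g^inv = (1/392) * [[49, 0], [0, 8]]
first-kind symbols [ij,l] = (1/2)(d_i g_jl + d_j g_il - d_l g_ij): [pp,p] = E_p/2 = 0, [pp,q] = F_p - E_q/2 = 0, [pq,p] = E_q/2 = 0, [pq,q] = G_p/2 = 14, [qq,p] = F_q - G_p/2 = -14, [qq,q] = G_q/2 = 0
Gamma^p_ij = (G*[ij,p] - F*[ij,q])/(EG - F^2), Gamma^q_ij = (E*[ij,q] - F*[ij,p])/(EG - F^2)
Gamma_ppp = 0, Gamma_ppq = 0, Gamma_pqq = -7/4, Gamma_qpp = 0, Gamma_qpq = 2/7, Gamma_qqq = 0
d^2p/dtau^2 = -(Gamma_ppp*(-3/2)^2 + 2*Gamma_ppq*(-3/2)*(0) + Gamma_pqq*(0)^2) = 0
d^2q/dtau^2 = -(Gamma_qpp*(-3/2)^2 + 2*Gamma_qpq*(-3/2)*(0) + Gamma_qqq*(0)^2) = 0

Answer: Gamma_ppp = 0, Gamma_ppq = 0, Gamma_pqq = -7/4, Gamma_qpp = 0, Gamma_qpq = 2/7, Gamma_qqq = 0; accelerations (d^2p/dtau^2, d^2q/dtau^2) = (0, 0)


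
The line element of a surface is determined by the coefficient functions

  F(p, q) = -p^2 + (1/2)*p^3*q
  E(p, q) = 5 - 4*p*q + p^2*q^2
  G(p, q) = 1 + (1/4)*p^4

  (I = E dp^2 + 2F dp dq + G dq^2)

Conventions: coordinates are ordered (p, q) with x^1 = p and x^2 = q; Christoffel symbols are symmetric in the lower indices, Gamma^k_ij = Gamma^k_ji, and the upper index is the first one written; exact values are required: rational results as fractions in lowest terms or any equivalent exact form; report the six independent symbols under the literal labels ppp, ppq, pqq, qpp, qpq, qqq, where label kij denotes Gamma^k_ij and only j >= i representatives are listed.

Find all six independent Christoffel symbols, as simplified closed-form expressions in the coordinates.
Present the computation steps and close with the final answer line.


E = 5 - 4*p*q + p^2*q^2; F = -p^2 + (1/2)*p^3*q; G = 1 + (1/4)*p^4
Gamma^k_ij = (1/2) g^{kl} (d_i g_jl + d_j g_il - d_l g_ij), with g^inv = (1/(EG-F^2)) [[G, -F], [-F, E]]
first partials: E_p = -4*q + 2*p*q^2, E_q = -4*p + 2*p^2*q, F_p = -2*p + (3/2)*p^2*q, F_q = (1/2)*p^3, G_p = p^3, G_q = 0
D = EG - F^2 = 5 - 4*p*q + p^2*q^2 + (1/4)*p^4
expanded: Gamma^p_pp = (G E_p - 2F F_p + F E_q)/(2D), Gamma^p_pq = (G E_q - F G_p)/(2D), Gamma^p_qq = (2G F_q - G G_p - F G_q)/(2D), Gamma^q_pp = (2E F_p - E E_q - F E_p)/(2D), Gamma^q_pq = (E G_p - F E_q)/(2D), Gamma^q_qq = (E G_q - 2F F_q + F G_p)/(2D); substitute and cancel common factors

Answer: Gamma_ppp = (4*p*q^2 - 8*q)/(p^4 + 4*p^2*q^2 - 16*p*q + 20), Gamma_ppq = (4*p^2*q - 8*p)/(p^4 + 4*p^2*q^2 - 16*p*q + 20), Gamma_pqq = 0, Gamma_qpp = 2*p^2*q/(p^4 + 4*p^2*q^2 - 16*p*q + 20), Gamma_qpq = 2*p^3/(p^4 + 4*p^2*q^2 - 16*p*q + 20), Gamma_qqq = 0


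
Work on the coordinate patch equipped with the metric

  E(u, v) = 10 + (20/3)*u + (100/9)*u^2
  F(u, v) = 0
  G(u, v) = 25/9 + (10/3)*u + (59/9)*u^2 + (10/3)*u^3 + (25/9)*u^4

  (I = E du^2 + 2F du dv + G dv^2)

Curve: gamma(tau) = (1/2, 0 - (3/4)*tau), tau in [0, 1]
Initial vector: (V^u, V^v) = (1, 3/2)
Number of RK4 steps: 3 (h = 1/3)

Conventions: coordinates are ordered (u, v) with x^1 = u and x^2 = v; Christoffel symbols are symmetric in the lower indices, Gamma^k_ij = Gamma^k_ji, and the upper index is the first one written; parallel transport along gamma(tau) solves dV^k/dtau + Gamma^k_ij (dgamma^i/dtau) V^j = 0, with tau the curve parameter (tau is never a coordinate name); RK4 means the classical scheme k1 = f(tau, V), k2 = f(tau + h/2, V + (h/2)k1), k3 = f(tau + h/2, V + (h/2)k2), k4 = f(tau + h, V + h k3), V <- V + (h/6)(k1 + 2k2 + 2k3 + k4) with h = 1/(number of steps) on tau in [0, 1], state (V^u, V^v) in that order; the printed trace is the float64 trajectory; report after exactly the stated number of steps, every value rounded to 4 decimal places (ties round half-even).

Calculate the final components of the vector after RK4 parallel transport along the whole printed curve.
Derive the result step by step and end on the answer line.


gamma'(tau) = (0, -3/4); f(tau, V)^k = -Gamma^k_ij(gamma(tau)) gamma'^i(tau) V^j; h = 1/3; intermediate values shown to 6 dp
curve data and Christoffel symbols at the stage parameters:
  tau = 0.000000: gamma = (0.500000, 0.000000), gamma' = (0.000000, -0.750000); Gamma_uuu = 0.551724, Gamma_uuv = 0.000000, Gamma_uvv = -0.427586, Gamma_vuu = 0.000000, Gamma_vuv = 1.032258, Gamma_vvv = 0.000000
  tau = 0.166667: gamma = (0.500000, -0.125000), gamma' = (0.000000, -0.750000); Gamma_uuu = 0.551724, Gamma_uuv = 0.000000, Gamma_uvv = -0.427586, Gamma_vuu = 0.000000, Gamma_vuv = 1.032258, Gamma_vvv = 0.000000
  tau = 0.333333: gamma = (0.500000, -0.250000), gamma' = (0.000000, -0.750000); Gamma_uuu = 0.551724, Gamma_uuv = 0.000000, Gamma_uvv = -0.427586, Gamma_vuu = 0.000000, Gamma_vuv = 1.032258, Gamma_vvv = 0.000000
  tau = 0.500000: gamma = (0.500000, -0.375000), gamma' = (0.000000, -0.750000); Gamma_uuu = 0.551724, Gamma_uuv = 0.000000, Gamma_uvv = -0.427586, Gamma_vuu = 0.000000, Gamma_vuv = 1.032258, Gamma_vvv = 0.000000
  tau = 0.666667: gamma = (0.500000, -0.500000), gamma' = (0.000000, -0.750000); Gamma_uuu = 0.551724, Gamma_uuv = 0.000000, Gamma_uvv = -0.427586, Gamma_vuu = 0.000000, Gamma_vuv = 1.032258, Gamma_vvv = 0.000000
  tau = 0.833333: gamma = (0.500000, -0.625000), gamma' = (0.000000, -0.750000); Gamma_uuu = 0.551724, Gamma_uuv = 0.000000, Gamma_uvv = -0.427586, Gamma_vuu = 0.000000, Gamma_vuv = 1.032258, Gamma_vvv = 0.000000
  tau = 1.000000: gamma = (0.500000, -0.750000), gamma' = (0.000000, -0.750000); Gamma_uuu = 0.551724, Gamma_uuv = 0.000000, Gamma_uvv = -0.427586, Gamma_vuu = 0.000000, Gamma_vuv = 1.032258, Gamma_vvv = 0.000000
step 0: V^u = 1.0000, V^v = 1.5000
step 1: k1 = (-0.481034, 0.774194), k2 = (-0.522414, 0.712125), k3 = (-0.519096, 0.706785), k4 = (-0.556587, 0.640233); V <- V + (h/6)(k1 + 2k2 + 2k3 + k4): V^u = 0.8266, V^v = 1.7362
step 2: k1 = (-0.556793, 0.639972), k2 = (-0.590998, 0.568128), k3 = (-0.587158, 0.563715), k4 = (-0.617052, 0.488448); V <- V + (h/6)(k1 + 2k2 + 2k3 + k4): V^u = 0.6305, V^v = 1.9247
step 3: k1 = (-0.617227, 0.488138), k2 = (-0.643317, 0.408495), k3 = (-0.639060, 0.405129), k4 = (-0.660534, 0.323219); V <- V + (h/6)(k1 + 2k2 + 2k3 + k4): V^u = 0.4170, V^v = 2.0602

Answer: V^u = 0.4170, V^v = 2.0602


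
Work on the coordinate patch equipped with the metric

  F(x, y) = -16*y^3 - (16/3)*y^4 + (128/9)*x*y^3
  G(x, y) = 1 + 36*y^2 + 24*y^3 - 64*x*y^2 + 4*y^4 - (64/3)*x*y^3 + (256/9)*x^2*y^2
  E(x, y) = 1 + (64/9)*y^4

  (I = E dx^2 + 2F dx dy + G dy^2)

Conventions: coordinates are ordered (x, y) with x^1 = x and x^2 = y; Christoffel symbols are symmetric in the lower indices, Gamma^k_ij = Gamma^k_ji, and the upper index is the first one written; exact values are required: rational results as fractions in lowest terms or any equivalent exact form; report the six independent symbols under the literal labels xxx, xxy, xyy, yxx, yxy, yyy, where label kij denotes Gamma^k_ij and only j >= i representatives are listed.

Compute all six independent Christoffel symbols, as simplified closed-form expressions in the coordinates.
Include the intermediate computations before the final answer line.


E = 1 + (64/9)*y^4; F = -16*y^3 - (16/3)*y^4 + (128/9)*x*y^3; G = 1 + 36*y^2 + 24*y^3 - 64*x*y^2 + 4*y^4 - (64/3)*x*y^3 + (256/9)*x^2*y^2
Gamma^k_ij = (1/2) g^{kl} (d_i g_jl + d_j g_il - d_l g_ij), with g^inv = (1/(EG-F^2)) [[G, -F], [-F, E]]
first partials: E_x = 0, E_y = (256/9)*y^3, F_x = (128/9)*y^3, F_y = -48*y^2 - (64/3)*y^3 + (128/3)*x*y^2, G_x = -64*y^2 - (64/3)*y^3 + (512/9)*x*y^2, G_y = 72*y + 72*y^2 - 128*x*y + 16*y^3 - 64*x*y^2 + (512/9)*x^2*y
D = EG - F^2 = 1 + 36*y^2 + 24*y^3 - 64*x*y^2 + (100/9)*y^4 - (64/3)*x*y^3 + (256/9)*x^2*y^2
expanded: Gamma^x_xx = (G E_x - 2F F_x + F E_y)/(2D), Gamma^x_xy = (G E_y - F G_x)/(2D), Gamma^x_yy = (2G F_y - G G_x - F G_y)/(2D), Gamma^y_xx = (2E F_x - E E_y - F E_x)/(2D), Gamma^y_xy = (E G_x - F E_y)/(2D), Gamma^y_yy = (E G_y - 2F F_y + F G_x)/(2D); substitute and cancel common factors

Answer: Gamma_xxx = 0, Gamma_xxy = 128*y^3/(256*x^2*y^2 - 192*x*y^3 - 576*x*y^2 + 100*y^4 + 216*y^3 + 324*y^2 + 9), Gamma_xyy = (128*x*y^2 - 96*y^3 - 144*y^2)/(256*x^2*y^2 - 192*x*y^3 - 576*x*y^2 + 100*y^4 + 216*y^3 + 324*y^2 + 9), Gamma_yxx = 0, Gamma_yxy = (256*x*y^2 - 96*y^3 - 288*y^2)/(256*x^2*y^2 - 192*x*y^3 - 576*x*y^2 + 100*y^4 + 216*y^3 + 324*y^2 + 9), Gamma_yyy = (256*x^2*y - 288*x*y^2 - 576*x*y + 72*y^3 + 324*y^2 + 324*y)/(256*x^2*y^2 - 192*x*y^3 - 576*x*y^2 + 100*y^4 + 216*y^3 + 324*y^2 + 9)


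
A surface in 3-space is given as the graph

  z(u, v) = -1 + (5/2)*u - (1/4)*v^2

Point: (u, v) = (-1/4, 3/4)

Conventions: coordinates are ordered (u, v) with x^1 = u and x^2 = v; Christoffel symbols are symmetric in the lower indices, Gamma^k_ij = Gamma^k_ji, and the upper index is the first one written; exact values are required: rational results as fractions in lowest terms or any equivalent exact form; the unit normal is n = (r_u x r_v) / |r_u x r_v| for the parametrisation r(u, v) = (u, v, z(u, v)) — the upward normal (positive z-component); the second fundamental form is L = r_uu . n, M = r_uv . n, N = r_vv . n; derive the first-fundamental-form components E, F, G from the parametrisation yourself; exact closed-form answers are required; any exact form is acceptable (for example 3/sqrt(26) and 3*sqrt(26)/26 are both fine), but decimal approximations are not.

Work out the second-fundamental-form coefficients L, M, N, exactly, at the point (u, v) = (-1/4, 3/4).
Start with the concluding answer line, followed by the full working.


Answer: L = 0, M = 0, N = -4*sqrt(473)/473

z_u = 5/2, z_v = -3/8, z_uu = 0, z_uv = 0, z_vv = -1/2
E = 29/4, F = -15/16, G = 73/64; answer radicand W^2 = 473/64
unnormalised second-form numerators: l = 0, m = 0, n = -1/2; L = l/sqrt(473/64), and similarly M = m/sqrt(W^2), N = n/sqrt(W^2)


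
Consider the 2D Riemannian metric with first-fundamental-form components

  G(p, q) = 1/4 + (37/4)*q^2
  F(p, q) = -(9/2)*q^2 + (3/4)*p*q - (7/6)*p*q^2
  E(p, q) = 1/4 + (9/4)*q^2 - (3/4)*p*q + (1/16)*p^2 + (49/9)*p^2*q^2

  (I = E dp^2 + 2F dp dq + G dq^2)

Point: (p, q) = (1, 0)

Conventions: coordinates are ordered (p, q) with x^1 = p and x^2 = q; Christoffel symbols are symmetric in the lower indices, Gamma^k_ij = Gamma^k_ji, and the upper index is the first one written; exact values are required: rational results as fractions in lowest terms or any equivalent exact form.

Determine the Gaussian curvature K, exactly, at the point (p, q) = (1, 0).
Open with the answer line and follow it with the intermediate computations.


Answer: K = -19136/225

E = 5/16, F = 0, G = 1/4, EG - F^2 = 5/64 at the point
E_p = 1/8, E_q = -3/4, F_p = 0, F_q = 3/4, G_p = 0, G_q = 0
E_qq = 277/18, F_pq = 3/4, G_pp = 0
Evaluate Brioschi's two determinant matrices M1, M2 and divide by (EG - F^2)^2.
M1 = [[-E_qq/2 + F_pq - G_pp/2, E_p/2, F_p - E_q/2], [F_q - G_p/2, E, F], [G_q/2, F, G]] = [[-125/18, 1/16, 3/8], [3/4, 5/16, 0], [0, 0, 1/4]]; det M1 = -1277/2304
M2 = [[0, E_q/2, G_p/2], [E_q/2, E, F], [G_p/2, F, G]] = [[0, -3/8, 0], [-3/8, 5/16, 0], [0, 0, 1/4]]; det M2 = -9/256
det M1 - det M2 = -299/576; K = -299/576 / (5/64)^2 = -19136/225


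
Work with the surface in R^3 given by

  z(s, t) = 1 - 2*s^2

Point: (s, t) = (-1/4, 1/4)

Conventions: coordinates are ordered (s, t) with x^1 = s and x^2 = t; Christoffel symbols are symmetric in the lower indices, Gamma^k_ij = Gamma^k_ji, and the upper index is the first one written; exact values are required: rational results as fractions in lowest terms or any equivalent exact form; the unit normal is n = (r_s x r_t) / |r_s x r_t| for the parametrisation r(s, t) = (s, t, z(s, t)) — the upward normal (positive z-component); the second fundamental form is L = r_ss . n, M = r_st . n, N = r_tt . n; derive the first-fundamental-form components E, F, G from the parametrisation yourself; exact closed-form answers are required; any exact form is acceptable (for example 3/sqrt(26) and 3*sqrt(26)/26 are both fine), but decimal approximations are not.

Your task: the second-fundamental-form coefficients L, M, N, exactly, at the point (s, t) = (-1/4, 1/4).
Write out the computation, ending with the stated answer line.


z_s = 1, z_t = 0, z_ss = -4, z_st = 0, z_tt = 0
E = 2, F = 0, G = 1; answer radicand W^2 = 2
unnormalised second-form numerators: l = -4, m = 0, n = 0; L = l/sqrt(2), and similarly M = m/sqrt(W^2), N = n/sqrt(W^2)

Answer: L = -2*sqrt(2), M = 0, N = 0


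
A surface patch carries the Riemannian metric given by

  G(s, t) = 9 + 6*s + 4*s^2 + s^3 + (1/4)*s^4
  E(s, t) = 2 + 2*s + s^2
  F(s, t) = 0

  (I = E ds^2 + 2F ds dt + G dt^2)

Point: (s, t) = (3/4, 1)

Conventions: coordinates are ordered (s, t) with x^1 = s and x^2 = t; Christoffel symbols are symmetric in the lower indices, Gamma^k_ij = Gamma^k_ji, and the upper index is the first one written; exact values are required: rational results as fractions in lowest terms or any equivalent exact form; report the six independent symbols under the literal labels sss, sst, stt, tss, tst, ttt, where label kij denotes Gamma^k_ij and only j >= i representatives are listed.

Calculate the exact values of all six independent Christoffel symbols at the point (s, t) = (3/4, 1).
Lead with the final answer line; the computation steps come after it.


Answer: Gamma_sss = 28/65, Gamma_sst = 0, Gamma_stt = -903/520, Gamma_tss = 0, Gamma_tst = 56/129, Gamma_ttt = 0

E = 65/16, F = 0, G = 16641/1024 at the point
E_s = 7/2, E_t = 0, F_s = 0, F_t = 0, G_s = 903/64, G_t = 0
EG - F^2 = 1081665/16384;  g^inv = (16384/1081665) * [[16641/1024, 0], [0, 65/16]]
first-kind symbols [ij,l] = (1/2)(d_i g_jl + d_j g_il - d_l g_ij): [ss,s] = E_s/2 = 7/4, [ss,t] = F_s - E_t/2 = 0, [st,s] = E_t/2 = 0, [st,t] = G_s/2 = 903/128, [tt,s] = F_t - G_s/2 = -903/128, [tt,t] = G_t/2 = 0
Gamma^s_ij = (G*[ij,s] - F*[ij,t])/(EG - F^2), Gamma^t_ij = (E*[ij,t] - F*[ij,s])/(EG - F^2)


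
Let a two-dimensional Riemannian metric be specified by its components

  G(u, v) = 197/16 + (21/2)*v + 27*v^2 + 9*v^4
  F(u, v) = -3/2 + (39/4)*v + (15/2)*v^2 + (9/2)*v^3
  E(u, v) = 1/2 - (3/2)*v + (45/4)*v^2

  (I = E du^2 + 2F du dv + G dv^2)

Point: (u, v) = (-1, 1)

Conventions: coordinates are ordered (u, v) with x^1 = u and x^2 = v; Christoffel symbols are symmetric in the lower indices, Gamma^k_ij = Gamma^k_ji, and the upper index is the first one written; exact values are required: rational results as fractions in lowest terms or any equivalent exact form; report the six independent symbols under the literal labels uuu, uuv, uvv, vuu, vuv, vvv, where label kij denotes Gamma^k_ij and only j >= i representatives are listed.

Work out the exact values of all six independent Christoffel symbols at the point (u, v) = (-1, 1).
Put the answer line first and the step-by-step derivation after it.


Answer: Gamma_uuu = 13608/12337, Gamma_uuv = 39522/12337, Gamma_uvv = 78849/12337, Gamma_vuu = -6888/12337, Gamma_vuv = -13608/12337, Gamma_vvv = -16608/12337

E = 41/4, F = 81/4, G = 941/16 at the point
E_u = 0, E_v = 21, F_u = 0, F_v = 153/4, G_u = 0, G_v = 201/2
EG - F^2 = 12337/64;  g^inv = (64/12337) * [[941/16, -81/4], [-81/4, 41/4]]
first-kind symbols [ij,l] = (1/2)(d_i g_jl + d_j g_il - d_l g_ij): [uu,u] = E_u/2 = 0, [uu,v] = F_u - E_v/2 = -21/2, [uv,u] = E_v/2 = 21/2, [uv,v] = G_u/2 = 0, [vv,u] = F_v - G_u/2 = 153/4, [vv,v] = G_v/2 = 201/4
Gamma^u_ij = (G*[ij,u] - F*[ij,v])/(EG - F^2), Gamma^v_ij = (E*[ij,v] - F*[ij,u])/(EG - F^2)


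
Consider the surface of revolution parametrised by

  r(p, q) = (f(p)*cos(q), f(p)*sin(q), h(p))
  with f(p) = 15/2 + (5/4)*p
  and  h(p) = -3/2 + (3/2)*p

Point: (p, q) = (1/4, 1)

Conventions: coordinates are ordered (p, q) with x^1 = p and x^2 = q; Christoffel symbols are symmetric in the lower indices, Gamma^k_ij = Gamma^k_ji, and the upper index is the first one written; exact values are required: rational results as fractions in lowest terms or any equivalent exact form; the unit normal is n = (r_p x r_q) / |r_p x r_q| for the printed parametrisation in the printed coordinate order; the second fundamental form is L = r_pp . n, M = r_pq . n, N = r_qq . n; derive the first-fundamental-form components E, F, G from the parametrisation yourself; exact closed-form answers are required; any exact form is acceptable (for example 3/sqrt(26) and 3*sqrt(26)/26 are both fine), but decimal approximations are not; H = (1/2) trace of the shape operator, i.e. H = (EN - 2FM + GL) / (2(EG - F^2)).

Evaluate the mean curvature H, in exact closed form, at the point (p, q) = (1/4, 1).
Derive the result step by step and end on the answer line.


f = 125/16, f' = 5/4, f'' = 0, h' = 3/2, h'' = 0
E = 61/16, F = 0, G = 15625/256; answer radicand W^2 = 61/16
unnormalised second-form numerators: l = 0, m = 0, n = 375/32; L = l/sqrt(61/16), and similarly M = m/sqrt(W^2), N = n/sqrt(W^2)
H = (E*n - 2*F*m + G*l) / (2*(EG - F^2)*sqrt(W^2)); E*n - 2*F*m + G*l = 22875/512, EG - F^2 = 953125/4096, so H = (12/125)/sqrt(61/16)

Answer: H = 48*sqrt(61)/7625


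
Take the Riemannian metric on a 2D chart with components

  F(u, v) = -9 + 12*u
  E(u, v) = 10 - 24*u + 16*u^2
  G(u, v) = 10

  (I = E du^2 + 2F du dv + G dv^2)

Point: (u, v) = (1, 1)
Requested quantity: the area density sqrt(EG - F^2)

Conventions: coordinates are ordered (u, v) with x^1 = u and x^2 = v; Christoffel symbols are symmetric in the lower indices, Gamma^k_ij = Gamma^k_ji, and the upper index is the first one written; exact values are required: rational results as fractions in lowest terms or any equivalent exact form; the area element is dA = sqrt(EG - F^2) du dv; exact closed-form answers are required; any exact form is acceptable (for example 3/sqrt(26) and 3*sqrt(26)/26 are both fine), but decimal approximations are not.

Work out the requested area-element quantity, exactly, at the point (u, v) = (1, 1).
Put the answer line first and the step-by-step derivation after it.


Answer: sqrt(EG - F^2) = sqrt(11)

E = 2, F = 3, G = 10; EG - F^2 = 11


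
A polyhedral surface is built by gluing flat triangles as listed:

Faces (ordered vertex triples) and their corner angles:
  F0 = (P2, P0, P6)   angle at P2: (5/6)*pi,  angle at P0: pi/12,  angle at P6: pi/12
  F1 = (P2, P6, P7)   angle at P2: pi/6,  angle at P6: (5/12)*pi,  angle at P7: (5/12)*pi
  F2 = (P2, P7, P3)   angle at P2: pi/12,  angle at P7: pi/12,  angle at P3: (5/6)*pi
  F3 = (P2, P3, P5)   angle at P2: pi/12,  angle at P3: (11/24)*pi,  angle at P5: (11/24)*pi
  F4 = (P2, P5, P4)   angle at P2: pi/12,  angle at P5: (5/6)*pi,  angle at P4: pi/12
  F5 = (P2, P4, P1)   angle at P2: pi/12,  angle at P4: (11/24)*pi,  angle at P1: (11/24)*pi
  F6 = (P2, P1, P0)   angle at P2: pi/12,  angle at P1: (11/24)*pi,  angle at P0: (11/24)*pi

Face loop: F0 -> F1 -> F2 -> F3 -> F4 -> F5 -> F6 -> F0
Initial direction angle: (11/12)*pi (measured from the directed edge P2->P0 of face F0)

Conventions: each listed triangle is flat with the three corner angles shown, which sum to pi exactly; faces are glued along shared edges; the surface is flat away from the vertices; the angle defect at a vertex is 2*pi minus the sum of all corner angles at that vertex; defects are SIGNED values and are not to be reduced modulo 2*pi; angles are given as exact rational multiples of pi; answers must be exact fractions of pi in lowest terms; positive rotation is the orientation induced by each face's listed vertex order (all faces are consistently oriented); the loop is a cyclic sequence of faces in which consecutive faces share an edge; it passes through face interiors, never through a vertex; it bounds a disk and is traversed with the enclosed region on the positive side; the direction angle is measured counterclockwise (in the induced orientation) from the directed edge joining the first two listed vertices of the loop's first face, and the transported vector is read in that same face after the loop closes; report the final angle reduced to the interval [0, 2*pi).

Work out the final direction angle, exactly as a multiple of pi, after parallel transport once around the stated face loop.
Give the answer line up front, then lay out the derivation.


Answer: final direction angle = (3/2)*pi

enclosed vertex P2: corner angles sum to (17/12)*pi, defect = 2*pi - (17/12)*pi = (7/12)*pi
summing the enclosed defects onto the initial angle, mod 2*pi in the induced orientation:
final angle = (11/12)*pi + (7/12)*pi = (3/2)*pi (mod 2*pi)


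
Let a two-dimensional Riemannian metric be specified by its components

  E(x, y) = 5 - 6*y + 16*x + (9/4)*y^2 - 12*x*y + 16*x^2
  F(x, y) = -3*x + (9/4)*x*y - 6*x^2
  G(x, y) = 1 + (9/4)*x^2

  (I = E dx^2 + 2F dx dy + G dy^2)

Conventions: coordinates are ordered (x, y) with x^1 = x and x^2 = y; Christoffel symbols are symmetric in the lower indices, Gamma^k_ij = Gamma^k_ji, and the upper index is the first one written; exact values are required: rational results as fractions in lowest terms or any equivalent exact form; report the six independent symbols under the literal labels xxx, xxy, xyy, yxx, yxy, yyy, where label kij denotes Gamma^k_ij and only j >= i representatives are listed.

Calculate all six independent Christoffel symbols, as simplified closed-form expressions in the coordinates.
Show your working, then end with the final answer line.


E = 5 - 6*y + 16*x + (9/4)*y^2 - 12*x*y + 16*x^2; F = -3*x + (9/4)*x*y - 6*x^2; G = 1 + (9/4)*x^2
Gamma^k_ij = (1/2) g^{kl} (d_i g_jl + d_j g_il - d_l g_ij), with g^inv = (1/(EG-F^2)) [[G, -F], [-F, E]]
first partials: E_x = 16 - 12*y + 32*x, E_y = -6 + (9/2)*y - 12*x, F_x = -3 + (9/4)*y - 12*x, F_y = (9/4)*x, G_x = (9/2)*x, G_y = 0
D = EG - F^2 = 5 - 6*y + 16*x + (9/4)*y^2 - 12*x*y + (73/4)*x^2
expanded: Gamma^x_xx = (G E_x - 2F F_x + F E_y)/(2D), Gamma^x_xy = (G E_y - F G_x)/(2D), Gamma^x_yy = (2G F_y - G G_x - F G_y)/(2D), Gamma^y_xx = (2E F_x - E E_y - F E_x)/(2D), Gamma^y_xy = (E G_x - F E_y)/(2D), Gamma^y_yy = (E G_y - 2F F_y + F G_x)/(2D); substitute and cancel common factors

Answer: Gamma_xxx = (64*x - 24*y + 32)/(73*x^2 - 48*x*y + 64*x + 9*y^2 - 24*y + 20), Gamma_xxy = (-24*x + 9*y - 12)/(73*x^2 - 48*x*y + 64*x + 9*y^2 - 24*y + 20), Gamma_xyy = 0, Gamma_yxx = -24*x/(73*x^2 - 48*x*y + 64*x + 9*y^2 - 24*y + 20), Gamma_yxy = 9*x/(73*x^2 - 48*x*y + 64*x + 9*y^2 - 24*y + 20), Gamma_yyy = 0


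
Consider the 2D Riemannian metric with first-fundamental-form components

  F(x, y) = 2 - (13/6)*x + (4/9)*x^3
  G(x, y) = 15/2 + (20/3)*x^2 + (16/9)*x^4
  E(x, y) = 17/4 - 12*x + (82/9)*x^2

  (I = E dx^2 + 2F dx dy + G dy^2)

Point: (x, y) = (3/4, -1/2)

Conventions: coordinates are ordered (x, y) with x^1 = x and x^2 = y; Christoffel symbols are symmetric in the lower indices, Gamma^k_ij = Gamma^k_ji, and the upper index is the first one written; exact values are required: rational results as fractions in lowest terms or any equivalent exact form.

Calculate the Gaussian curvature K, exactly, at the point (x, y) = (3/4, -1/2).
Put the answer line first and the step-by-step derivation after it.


Answer: K = 2048/1053

E = 3/8, F = 9/16, G = 189/16, EG - F^2 = 1053/256 at the point
E_x = 5/3, E_y = 0, F_x = -17/12, F_y = 0, G_x = 13, G_y = 0
E_yy = 0, F_xy = 0, G_xx = 76/3
Compute both Brioschi determinants and normalise by (EG - F^2)^2.
M1 = [[-E_yy/2 + F_xy - G_xx/2, E_x/2, F_x - E_y/2], [F_y - G_x/2, E, F], [G_y/2, F, G]] = [[-38/3, 5/6, -17/12], [-13/2, 3/8, 9/16], [0, 9/16, 189/16]]; det M1 = 273/16
M2 = [[0, E_y/2, G_x/2], [E_y/2, E, F], [G_x/2, F, G]] = [[0, 0, 13/2], [0, 3/8, 9/16], [13/2, 9/16, 189/16]]; det M2 = -507/32
det M1 - det M2 = 1053/32; K = 1053/32 / (1053/256)^2 = 2048/1053


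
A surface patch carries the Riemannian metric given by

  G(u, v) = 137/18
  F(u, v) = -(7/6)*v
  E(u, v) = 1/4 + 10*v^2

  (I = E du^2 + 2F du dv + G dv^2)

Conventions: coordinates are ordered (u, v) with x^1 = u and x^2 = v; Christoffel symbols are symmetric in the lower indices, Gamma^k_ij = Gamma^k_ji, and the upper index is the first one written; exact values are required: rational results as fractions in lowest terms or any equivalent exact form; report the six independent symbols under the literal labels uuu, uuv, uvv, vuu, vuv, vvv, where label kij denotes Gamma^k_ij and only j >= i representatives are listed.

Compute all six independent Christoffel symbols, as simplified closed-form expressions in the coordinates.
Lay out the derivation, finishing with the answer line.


E = 1/4 + 10*v^2; F = -(7/6)*v; G = 137/18
Gamma^k_ij = (1/2) g^{kl} (d_i g_jl + d_j g_il - d_l g_ij), with g^inv = (1/(EG-F^2)) [[G, -F], [-F, E]]
first partials: E_u = 0, E_v = 20*v, F_u = 0, F_v = -7/6, G_u = 0, G_v = 0
D = EG - F^2 = 137/72 + (299/4)*v^2
expanded: Gamma^u_uu = (G E_u - 2F F_u + F E_v)/(2D), Gamma^u_uv = (G E_v - F G_u)/(2D), Gamma^u_vv = (2G F_v - G G_u - F G_v)/(2D), Gamma^v_uu = (2E F_u - E E_v - F E_u)/(2D), Gamma^v_uv = (E G_u - F E_v)/(2D), Gamma^v_vv = (E G_v - 2F F_v + F G_u)/(2D); substitute and cancel common factors

Answer: Gamma_uuu = -840*v^2/(5382*v^2 + 137), Gamma_uuv = 5480*v/(5382*v^2 + 137), Gamma_uvv = -1918/(16146*v^2 + 411), Gamma_vuu = (-7200*v^3 - 180*v)/(5382*v^2 + 137), Gamma_vuv = 840*v^2/(5382*v^2 + 137), Gamma_vvv = -98*v/(5382*v^2 + 137)


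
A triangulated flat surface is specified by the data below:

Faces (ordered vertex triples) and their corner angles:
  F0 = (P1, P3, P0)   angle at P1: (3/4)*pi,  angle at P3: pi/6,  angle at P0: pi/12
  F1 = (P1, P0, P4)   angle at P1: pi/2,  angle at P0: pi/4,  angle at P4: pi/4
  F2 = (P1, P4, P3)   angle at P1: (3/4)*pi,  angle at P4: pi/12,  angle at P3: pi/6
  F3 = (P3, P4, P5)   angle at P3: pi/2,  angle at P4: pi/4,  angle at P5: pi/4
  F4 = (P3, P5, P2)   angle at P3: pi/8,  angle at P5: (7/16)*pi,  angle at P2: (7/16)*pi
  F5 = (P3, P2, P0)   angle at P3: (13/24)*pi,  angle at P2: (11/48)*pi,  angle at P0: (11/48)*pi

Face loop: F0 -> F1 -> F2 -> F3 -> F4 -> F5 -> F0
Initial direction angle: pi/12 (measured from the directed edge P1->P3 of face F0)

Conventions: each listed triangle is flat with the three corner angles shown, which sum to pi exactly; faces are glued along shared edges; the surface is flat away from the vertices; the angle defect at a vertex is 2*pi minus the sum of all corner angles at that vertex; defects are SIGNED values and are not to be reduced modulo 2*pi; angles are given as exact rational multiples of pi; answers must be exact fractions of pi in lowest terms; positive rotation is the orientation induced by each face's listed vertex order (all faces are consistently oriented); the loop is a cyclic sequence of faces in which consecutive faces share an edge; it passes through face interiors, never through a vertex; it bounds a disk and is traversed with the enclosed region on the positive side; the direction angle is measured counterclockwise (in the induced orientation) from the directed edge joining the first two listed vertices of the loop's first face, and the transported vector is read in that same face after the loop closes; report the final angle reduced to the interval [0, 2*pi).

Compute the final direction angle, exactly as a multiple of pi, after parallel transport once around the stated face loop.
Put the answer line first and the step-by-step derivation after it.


Answer: final direction angle = (7/12)*pi

enclosed vertex P1: corner angles sum to 2*pi, defect = 2*pi - 2*pi = 0
enclosed vertex P3: corner angles sum to (3/2)*pi, defect = 2*pi - (3/2)*pi = pi/2
final direction = starting direction + enclosed defect total, reduced mod 2*pi (induced orientation)
final angle = pi/12 + pi/2 = (7/12)*pi (mod 2*pi)


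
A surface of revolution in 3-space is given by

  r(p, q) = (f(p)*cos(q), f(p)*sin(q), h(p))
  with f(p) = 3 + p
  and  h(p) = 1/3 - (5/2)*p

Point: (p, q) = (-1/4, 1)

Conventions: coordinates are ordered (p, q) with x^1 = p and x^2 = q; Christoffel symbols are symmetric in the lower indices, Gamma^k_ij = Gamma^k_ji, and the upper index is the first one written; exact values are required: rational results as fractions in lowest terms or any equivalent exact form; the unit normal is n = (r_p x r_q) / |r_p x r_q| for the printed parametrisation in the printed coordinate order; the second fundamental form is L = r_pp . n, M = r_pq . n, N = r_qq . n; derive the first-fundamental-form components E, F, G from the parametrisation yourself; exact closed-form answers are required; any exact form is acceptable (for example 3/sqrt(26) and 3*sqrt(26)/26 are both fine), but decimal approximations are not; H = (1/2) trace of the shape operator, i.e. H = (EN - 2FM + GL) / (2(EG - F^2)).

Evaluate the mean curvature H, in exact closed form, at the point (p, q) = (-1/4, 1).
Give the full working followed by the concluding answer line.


f = 11/4, f' = 1, f'' = 0, h' = -5/2, h'' = 0
E = 29/4, F = 0, G = 121/16; answer radicand W^2 = 29/4
unnormalised second-form numerators: l = 0, m = 0, n = -55/8; L = l/sqrt(29/4), and similarly M = m/sqrt(W^2), N = n/sqrt(W^2)
H = (E*n - 2*F*m + G*l) / (2*(EG - F^2)*sqrt(W^2)); E*n - 2*F*m + G*l = -1595/32, EG - F^2 = 3509/64, so H = (-5/11)/sqrt(29/4)

Answer: H = -10*sqrt(29)/319


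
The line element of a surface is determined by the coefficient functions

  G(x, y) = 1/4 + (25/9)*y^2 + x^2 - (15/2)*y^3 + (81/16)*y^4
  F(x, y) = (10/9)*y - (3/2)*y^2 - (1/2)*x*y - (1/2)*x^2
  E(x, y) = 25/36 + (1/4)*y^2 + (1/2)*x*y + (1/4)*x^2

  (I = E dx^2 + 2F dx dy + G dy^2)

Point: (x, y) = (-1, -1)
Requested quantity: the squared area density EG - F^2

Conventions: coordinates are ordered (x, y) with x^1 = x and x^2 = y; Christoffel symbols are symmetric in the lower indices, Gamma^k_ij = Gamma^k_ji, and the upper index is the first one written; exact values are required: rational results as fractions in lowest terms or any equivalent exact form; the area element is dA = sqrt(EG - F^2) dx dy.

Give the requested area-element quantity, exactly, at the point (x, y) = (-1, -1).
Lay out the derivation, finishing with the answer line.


E = 61/36, F = -65/18, G = 2389/144; EG - F^2 = 8681/576

Answer: EG - F^2 = 8681/576


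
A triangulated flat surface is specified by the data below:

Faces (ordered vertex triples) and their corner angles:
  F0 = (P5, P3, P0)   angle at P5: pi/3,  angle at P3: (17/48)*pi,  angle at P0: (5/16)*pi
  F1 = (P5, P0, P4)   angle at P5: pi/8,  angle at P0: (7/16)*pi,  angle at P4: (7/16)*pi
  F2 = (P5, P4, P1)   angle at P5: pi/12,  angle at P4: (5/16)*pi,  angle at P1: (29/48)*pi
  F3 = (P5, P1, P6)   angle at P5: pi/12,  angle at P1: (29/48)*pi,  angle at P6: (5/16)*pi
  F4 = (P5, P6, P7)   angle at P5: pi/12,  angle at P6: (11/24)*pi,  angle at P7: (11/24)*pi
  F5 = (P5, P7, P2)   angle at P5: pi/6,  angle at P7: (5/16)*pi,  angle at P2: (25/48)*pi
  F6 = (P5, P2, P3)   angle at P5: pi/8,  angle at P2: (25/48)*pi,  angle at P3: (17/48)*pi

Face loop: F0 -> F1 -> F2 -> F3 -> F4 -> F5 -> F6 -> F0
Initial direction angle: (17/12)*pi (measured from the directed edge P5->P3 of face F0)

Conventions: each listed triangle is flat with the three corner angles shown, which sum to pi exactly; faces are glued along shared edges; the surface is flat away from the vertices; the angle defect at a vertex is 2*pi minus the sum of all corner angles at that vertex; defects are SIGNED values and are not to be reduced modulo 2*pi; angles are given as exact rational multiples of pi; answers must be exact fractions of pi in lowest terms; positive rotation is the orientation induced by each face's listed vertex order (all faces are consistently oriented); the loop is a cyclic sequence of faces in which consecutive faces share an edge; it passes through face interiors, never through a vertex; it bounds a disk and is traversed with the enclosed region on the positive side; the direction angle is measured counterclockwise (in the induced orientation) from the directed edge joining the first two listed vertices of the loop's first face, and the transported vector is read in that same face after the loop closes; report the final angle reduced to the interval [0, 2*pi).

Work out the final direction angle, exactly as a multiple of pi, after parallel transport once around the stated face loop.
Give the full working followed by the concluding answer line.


enclosed vertex P5: corner angles sum to pi, defect = 2*pi - pi = pi
adding the enclosed defects to the starting angle (mod 2*pi, induced orientation) gives the holonomy
final angle = (17/12)*pi + pi = (5/12)*pi (mod 2*pi)

Answer: final direction angle = (5/12)*pi


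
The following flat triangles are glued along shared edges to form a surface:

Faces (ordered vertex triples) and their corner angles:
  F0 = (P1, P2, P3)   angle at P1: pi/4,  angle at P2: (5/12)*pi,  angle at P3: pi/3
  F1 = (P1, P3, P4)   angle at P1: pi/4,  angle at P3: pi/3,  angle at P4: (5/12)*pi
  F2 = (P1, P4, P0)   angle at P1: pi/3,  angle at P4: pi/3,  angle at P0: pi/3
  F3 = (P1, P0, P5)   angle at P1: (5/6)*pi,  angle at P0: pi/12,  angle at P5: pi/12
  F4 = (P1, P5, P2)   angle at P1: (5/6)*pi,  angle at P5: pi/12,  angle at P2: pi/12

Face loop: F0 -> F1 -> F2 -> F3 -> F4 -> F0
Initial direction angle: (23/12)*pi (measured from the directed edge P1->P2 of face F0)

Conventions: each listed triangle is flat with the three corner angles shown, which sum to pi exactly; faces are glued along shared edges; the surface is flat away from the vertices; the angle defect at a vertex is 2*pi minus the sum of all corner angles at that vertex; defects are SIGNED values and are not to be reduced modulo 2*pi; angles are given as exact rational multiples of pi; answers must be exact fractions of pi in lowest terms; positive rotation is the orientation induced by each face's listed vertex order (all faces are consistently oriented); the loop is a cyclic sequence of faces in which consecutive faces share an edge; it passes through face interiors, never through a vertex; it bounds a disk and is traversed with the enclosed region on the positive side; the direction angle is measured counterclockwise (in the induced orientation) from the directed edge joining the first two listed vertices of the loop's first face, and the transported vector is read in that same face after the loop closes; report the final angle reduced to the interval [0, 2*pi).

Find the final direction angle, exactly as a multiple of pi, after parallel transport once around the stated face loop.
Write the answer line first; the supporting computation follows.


Answer: final direction angle = (17/12)*pi

enclosed vertex P1: corner angles sum to (5/2)*pi, defect = 2*pi - (5/2)*pi = -pi/2
transport around the loop rotates by the sum of enclosed defects; add to the initial angle mod 2*pi
final angle = (23/12)*pi - pi/2 = (17/12)*pi (mod 2*pi)
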